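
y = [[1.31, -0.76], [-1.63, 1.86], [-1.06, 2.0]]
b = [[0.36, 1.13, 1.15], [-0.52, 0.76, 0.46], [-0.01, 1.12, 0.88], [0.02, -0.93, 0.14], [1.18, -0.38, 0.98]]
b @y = [[-2.59, 4.13], [-2.41, 2.73], [-2.77, 3.85], [1.39, -1.46], [1.13, 0.36]]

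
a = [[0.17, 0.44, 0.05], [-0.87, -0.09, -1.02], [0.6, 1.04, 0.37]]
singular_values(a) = [1.68, 0.89, 0.0]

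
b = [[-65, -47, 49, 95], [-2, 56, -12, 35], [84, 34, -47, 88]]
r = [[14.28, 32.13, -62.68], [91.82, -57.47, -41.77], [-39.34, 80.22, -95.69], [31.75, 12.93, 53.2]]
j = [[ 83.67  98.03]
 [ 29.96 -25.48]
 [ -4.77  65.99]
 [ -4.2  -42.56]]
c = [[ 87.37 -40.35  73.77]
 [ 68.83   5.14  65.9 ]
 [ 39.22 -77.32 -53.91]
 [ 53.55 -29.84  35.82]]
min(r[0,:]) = -62.68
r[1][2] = -41.77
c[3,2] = 35.82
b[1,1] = 56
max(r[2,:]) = 80.22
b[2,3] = 88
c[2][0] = 39.22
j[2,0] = -4.77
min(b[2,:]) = -47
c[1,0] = 68.83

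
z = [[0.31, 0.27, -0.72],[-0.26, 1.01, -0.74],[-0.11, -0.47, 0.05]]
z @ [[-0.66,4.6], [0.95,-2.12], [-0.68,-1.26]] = [[0.54, 1.76], [1.63, -2.4], [-0.41, 0.43]]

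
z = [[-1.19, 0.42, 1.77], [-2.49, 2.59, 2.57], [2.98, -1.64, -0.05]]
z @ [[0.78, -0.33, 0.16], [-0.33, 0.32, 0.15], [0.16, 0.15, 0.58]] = [[-0.78, 0.79, 0.90], [-2.39, 2.04, 1.48], [2.86, -1.52, 0.20]]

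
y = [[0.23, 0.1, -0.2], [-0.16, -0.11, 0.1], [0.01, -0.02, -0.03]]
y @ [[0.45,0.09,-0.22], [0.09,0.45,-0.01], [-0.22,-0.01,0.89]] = [[0.16, 0.07, -0.23],[-0.10, -0.06, 0.13],[0.01, -0.01, -0.03]]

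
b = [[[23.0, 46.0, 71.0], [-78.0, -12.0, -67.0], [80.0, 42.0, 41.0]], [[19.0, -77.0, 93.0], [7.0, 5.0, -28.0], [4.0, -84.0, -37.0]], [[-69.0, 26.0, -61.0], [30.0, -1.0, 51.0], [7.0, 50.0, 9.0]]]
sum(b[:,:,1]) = -5.0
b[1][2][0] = 4.0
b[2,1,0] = 30.0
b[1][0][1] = -77.0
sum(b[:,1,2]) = -44.0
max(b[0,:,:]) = 80.0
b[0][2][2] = 41.0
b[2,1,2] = 51.0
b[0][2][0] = 80.0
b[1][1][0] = 7.0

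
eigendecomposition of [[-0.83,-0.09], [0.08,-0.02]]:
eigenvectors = [[-1.00, 0.11], [0.1, -0.99]]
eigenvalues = [-0.82, -0.03]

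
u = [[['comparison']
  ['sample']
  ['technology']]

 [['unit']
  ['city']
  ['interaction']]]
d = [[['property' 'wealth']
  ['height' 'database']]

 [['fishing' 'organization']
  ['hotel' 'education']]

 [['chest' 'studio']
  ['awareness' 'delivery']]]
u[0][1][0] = 'sample'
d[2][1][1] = 'delivery'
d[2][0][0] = 'chest'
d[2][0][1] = 'studio'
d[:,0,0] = ['property', 'fishing', 'chest']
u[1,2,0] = 'interaction'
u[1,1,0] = 'city'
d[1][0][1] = 'organization'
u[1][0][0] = 'unit'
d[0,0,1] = 'wealth'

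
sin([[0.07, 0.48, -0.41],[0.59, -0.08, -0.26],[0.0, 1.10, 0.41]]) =[[0.11,0.51,-0.39],[0.59,-0.02,-0.24],[-0.04,1.07,0.48]]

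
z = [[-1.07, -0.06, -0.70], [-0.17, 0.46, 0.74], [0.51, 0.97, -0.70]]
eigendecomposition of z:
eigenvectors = [[(-0.73+0j), -0.73-0.00j, -0.19+0.00j], [(0.04-0.28j), (0.04+0.28j), 0.86+0.00j], [(-0.04+0.62j), (-0.04-0.62j), 0.46+0.00j]]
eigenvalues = [(-1.1+0.57j), (-1.1-0.57j), (0.9+0j)]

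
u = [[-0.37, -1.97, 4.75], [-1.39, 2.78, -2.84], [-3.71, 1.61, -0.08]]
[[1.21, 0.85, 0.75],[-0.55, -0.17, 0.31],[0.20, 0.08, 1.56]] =u@[[-0.02, 0.11, -0.39], [0.09, 0.32, 0.08], [0.29, 0.32, 0.16]]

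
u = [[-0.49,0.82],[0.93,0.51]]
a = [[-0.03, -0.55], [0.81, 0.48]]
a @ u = [[-0.5, -0.31], [0.05, 0.91]]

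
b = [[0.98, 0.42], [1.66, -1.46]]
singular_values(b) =[2.27, 0.94]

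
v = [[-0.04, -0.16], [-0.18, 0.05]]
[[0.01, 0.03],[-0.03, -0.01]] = v @ [[0.12,0.03], [-0.09,-0.17]]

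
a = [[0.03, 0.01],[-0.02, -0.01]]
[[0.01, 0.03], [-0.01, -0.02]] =a@[[-0.77, 1.23], [2.84, -0.22]]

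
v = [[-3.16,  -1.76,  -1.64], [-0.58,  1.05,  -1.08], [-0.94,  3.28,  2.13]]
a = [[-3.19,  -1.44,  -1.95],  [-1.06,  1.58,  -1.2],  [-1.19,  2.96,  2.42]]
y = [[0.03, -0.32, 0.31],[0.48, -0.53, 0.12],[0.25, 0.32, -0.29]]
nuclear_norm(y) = 1.44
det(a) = -26.83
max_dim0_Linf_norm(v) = 3.28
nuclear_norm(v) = 9.31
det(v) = -20.72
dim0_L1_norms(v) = [4.68, 6.09, 4.85]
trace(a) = 0.81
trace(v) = 0.02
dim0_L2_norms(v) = [3.35, 3.87, 2.9]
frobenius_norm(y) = 0.99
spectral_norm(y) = 0.83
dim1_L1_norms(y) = [0.66, 1.13, 0.86]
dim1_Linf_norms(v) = [3.16, 1.08, 3.28]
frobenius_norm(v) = 5.88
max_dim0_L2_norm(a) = 3.65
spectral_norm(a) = 4.61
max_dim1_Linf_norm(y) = 0.53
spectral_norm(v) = 4.72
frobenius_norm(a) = 6.09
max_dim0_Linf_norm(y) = 0.53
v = y + a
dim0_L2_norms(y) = [0.54, 0.7, 0.44]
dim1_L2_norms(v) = [3.97, 1.61, 4.02]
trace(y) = -0.79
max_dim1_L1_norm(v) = 6.56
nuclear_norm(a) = 9.86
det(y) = 0.04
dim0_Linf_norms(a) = [3.19, 2.96, 2.42]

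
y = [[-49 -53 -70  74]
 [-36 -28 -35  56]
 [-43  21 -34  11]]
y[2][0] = -43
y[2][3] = 11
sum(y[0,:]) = -98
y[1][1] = -28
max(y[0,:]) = 74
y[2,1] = 21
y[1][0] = -36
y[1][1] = -28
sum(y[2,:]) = -45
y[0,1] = -53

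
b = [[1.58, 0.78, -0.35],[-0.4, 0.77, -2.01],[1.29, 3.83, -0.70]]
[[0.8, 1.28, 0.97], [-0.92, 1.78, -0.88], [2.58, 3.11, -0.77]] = b @[[0.31,  0.37,  0.87], [0.69,  0.55,  -0.48], [0.66,  -0.75,  0.08]]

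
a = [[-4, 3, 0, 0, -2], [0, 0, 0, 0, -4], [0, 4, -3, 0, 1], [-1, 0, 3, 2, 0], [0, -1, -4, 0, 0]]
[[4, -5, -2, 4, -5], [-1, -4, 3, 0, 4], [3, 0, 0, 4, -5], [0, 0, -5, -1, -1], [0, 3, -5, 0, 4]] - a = [[8, -8, -2, 4, -3], [-1, -4, 3, 0, 8], [3, -4, 3, 4, -6], [1, 0, -8, -3, -1], [0, 4, -1, 0, 4]]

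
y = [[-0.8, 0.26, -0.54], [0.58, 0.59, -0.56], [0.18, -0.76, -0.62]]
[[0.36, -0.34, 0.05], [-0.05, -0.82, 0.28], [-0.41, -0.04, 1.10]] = y@[[-0.39,-0.21,0.31], [0.38,-0.55,-0.66], [0.09,0.67,-0.87]]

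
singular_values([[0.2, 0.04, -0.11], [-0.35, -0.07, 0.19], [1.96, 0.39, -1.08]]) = [2.32, 0.0, 0.0]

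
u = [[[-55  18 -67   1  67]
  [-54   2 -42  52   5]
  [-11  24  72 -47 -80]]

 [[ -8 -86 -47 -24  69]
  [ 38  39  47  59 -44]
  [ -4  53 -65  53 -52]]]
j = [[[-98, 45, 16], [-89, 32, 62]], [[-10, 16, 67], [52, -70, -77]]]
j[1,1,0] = 52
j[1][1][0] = 52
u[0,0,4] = 67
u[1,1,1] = 39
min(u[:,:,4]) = -80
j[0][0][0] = -98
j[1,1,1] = -70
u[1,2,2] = -65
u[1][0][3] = -24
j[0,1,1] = 32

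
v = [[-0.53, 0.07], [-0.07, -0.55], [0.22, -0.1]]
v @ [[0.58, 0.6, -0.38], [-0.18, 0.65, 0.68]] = [[-0.32,  -0.27,  0.25],[0.06,  -0.4,  -0.35],[0.15,  0.07,  -0.15]]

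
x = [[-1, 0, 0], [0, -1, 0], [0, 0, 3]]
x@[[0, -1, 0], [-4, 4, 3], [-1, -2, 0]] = [[0, 1, 0], [4, -4, -3], [-3, -6, 0]]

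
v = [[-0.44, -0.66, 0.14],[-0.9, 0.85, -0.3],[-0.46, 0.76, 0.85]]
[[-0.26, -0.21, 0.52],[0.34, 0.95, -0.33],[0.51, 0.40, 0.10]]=v @ [[-0.02, -0.44, -0.27], [0.44, 0.56, -0.52], [0.19, -0.27, 0.44]]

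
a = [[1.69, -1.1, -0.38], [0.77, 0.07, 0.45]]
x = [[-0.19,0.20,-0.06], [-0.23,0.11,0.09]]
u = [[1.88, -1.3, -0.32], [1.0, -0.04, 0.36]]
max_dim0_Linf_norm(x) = 0.23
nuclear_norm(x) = 0.50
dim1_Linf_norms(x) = [0.2, 0.23]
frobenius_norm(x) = 0.39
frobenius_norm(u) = 2.54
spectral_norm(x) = 0.37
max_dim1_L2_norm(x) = 0.28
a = x + u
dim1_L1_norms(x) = [0.45, 0.43]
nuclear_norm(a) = 2.83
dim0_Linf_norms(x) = [0.23, 0.2, 0.09]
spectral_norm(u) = 2.45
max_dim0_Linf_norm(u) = 1.88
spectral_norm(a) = 2.12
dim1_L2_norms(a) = [2.05, 0.89]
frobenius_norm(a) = 2.24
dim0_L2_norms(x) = [0.3, 0.23, 0.11]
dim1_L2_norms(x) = [0.28, 0.27]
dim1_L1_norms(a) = [3.17, 1.29]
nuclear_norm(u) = 3.12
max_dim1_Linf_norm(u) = 1.88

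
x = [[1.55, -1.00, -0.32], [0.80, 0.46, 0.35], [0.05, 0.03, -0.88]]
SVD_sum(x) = [[1.64,-0.83,-0.30], [0.39,-0.20,-0.07], [0.15,-0.08,-0.03]] + [[-0.04,-0.05,-0.10],  [0.28,0.31,0.65],  [-0.26,-0.29,-0.60]] + [[-0.05, -0.12, 0.08], [0.14, 0.35, -0.22], [0.15, 0.39, -0.26]]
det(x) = -1.37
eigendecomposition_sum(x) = [[(0.77-0.02j), -0.50+0.70j, (-0.15+0.19j)], [(0.4-0.56j), 0.23+0.73j, 0.06+0.21j], [(0.02-0.02j), 0.00+0.03j, 0.01j]] + [[(0.77+0.02j), -0.50-0.70j, -0.15-0.19j], [0.40+0.56j, (0.23-0.73j), 0.06-0.21j], [(0.02+0.02j), 0.00-0.03j, 0.00-0.01j]] + [[0.00+0.00j, 0j, (-0.02-0j)], [(-0-0j), (-0.01-0j), (0.24+0j)], [(0.01+0j), (0.03+0j), -0.88-0.00j]]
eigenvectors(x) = [[0.75+0.00j, (0.75-0j), (0.02+0j)], [0.40-0.53j, 0.40+0.53j, -0.26+0.00j], [(0.02-0.02j), 0.02+0.02j, (0.96+0j)]]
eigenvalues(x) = [(1.01+0.72j), (1.01-0.72j), (-0.89+0j)]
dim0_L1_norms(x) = [2.4, 1.49, 1.55]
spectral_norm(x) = 1.92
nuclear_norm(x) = 3.65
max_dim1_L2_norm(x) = 1.87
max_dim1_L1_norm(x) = 2.87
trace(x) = 1.13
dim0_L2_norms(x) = [1.74, 1.1, 1.0]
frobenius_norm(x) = 2.29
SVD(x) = [[-0.97, 0.11, -0.22], [-0.23, -0.73, 0.64], [-0.09, 0.67, 0.73]] @ diag([1.921866863144892, 1.0522851495277523, 0.6752212410972932]) @ [[-0.88, 0.45, 0.16], [-0.36, -0.41, -0.84], [0.31, 0.80, -0.52]]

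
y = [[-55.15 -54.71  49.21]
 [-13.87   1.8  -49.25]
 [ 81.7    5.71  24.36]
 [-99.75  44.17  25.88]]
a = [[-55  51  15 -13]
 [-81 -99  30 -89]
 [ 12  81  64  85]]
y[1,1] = 1.8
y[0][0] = -55.15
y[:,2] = [49.21, -49.25, 24.36, 25.88]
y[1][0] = -13.87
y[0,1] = -54.71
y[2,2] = 24.36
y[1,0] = -13.87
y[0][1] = -54.71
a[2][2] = 64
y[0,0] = -55.15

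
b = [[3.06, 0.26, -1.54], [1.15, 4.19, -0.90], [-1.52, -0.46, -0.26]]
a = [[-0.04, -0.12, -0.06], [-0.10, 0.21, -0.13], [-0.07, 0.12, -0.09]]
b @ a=[[-0.04, -0.5, -0.08], [-0.40, 0.63, -0.53], [0.12, 0.05, 0.17]]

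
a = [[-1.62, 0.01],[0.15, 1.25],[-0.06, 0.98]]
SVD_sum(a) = [[-1.20,-0.70], [0.66,0.38], [0.38,0.22]] + [[-0.42, 0.71], [-0.51, 0.87], [-0.44, 0.76]]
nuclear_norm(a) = 3.22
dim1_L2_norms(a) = [1.62, 1.26, 0.98]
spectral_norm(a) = 1.65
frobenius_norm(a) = 2.27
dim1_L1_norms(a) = [1.63, 1.4, 1.04]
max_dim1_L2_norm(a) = 1.62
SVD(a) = [[-0.85, -0.53], [0.46, -0.64], [0.27, -0.56]] @ diag([1.6480464336212588, 1.5676233452676858]) @ [[0.86,0.50], [0.50,-0.86]]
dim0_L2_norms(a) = [1.63, 1.59]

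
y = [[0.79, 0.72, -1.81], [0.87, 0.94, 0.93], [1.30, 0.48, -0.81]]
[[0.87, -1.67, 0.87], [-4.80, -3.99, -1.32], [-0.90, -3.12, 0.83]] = y @[[-0.97,-2.25,0.69], [-2.38,-1.51,-1.34], [-1.85,-0.66,-0.71]]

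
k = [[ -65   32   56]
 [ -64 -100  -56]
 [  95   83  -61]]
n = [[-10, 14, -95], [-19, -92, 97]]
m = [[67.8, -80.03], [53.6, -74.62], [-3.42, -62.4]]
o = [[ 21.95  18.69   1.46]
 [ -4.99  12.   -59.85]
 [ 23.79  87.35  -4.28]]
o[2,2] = -4.28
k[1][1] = -100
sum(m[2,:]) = -65.82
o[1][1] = 12.0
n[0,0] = -10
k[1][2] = -56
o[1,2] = -59.85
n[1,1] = -92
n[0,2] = -95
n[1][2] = 97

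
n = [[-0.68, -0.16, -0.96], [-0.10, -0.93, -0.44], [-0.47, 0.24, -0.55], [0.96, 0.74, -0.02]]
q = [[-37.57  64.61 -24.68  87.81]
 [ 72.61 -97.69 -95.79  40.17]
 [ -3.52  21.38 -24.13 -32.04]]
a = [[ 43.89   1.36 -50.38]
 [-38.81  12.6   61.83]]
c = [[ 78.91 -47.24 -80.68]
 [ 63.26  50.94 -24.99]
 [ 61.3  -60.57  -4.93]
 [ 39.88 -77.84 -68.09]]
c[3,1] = -77.84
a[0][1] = 1.36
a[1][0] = -38.81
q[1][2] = -95.79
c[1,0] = 63.26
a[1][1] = 12.6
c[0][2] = -80.68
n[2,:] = [-0.466, 0.244, -0.554]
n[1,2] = -0.439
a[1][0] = -38.81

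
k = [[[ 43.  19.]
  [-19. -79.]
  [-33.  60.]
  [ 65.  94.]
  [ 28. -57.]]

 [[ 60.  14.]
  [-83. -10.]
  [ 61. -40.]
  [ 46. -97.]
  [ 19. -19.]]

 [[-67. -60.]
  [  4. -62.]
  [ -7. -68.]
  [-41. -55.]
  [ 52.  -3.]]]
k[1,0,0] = 60.0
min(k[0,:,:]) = -79.0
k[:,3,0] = [65.0, 46.0, -41.0]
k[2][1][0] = 4.0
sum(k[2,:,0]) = -59.0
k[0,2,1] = 60.0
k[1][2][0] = 61.0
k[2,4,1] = -3.0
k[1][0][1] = 14.0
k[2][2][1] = -68.0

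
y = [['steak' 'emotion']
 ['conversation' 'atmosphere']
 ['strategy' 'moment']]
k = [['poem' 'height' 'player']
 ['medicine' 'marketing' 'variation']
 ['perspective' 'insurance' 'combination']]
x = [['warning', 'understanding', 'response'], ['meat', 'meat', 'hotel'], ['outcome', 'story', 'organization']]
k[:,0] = ['poem', 'medicine', 'perspective']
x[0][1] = 'understanding'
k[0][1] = 'height'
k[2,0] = 'perspective'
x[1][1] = 'meat'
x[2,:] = ['outcome', 'story', 'organization']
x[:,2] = ['response', 'hotel', 'organization']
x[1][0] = 'meat'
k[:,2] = ['player', 'variation', 'combination']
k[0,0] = 'poem'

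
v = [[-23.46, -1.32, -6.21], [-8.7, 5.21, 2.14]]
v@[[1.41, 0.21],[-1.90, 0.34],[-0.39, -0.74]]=[[-28.15, -0.78], [-23.0, -1.64]]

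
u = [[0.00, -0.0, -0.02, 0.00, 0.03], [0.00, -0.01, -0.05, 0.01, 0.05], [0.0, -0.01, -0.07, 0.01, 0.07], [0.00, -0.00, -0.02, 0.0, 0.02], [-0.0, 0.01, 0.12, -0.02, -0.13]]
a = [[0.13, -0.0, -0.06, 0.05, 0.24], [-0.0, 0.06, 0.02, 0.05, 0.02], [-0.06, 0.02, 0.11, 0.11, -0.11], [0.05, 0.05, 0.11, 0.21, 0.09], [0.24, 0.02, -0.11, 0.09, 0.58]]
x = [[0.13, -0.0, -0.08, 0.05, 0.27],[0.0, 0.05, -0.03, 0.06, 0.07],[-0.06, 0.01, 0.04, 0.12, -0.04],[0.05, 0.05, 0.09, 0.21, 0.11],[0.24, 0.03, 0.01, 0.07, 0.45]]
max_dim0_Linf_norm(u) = 0.13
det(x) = -0.00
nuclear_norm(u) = 0.24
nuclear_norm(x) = 1.04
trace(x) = 0.88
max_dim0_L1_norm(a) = 1.04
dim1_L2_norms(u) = [0.04, 0.07, 0.1, 0.03, 0.18]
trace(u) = -0.21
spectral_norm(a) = 0.72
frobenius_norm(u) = 0.22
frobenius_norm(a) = 0.78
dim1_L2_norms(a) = [0.28, 0.08, 0.2, 0.26, 0.64]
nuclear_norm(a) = 1.10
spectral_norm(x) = 0.62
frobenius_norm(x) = 0.68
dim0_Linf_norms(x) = [0.24, 0.05, 0.09, 0.21, 0.45]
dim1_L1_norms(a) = [0.48, 0.15, 0.41, 0.51, 1.04]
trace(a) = 1.09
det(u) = 0.00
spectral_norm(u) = 0.22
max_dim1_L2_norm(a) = 0.64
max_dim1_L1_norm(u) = 0.28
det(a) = -0.00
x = u + a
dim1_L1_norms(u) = [0.05, 0.12, 0.16, 0.04, 0.28]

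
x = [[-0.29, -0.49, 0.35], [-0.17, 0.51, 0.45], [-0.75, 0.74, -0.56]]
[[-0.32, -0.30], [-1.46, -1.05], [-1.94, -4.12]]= x @ [[2.07, 3.84], [-1.29, -1.26], [-1.01, 0.55]]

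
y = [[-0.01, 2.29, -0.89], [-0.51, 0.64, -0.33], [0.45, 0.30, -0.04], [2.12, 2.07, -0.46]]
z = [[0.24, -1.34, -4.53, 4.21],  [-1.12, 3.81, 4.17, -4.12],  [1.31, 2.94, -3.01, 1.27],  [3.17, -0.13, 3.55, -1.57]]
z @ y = [[7.57,7.05,-1.53],[-8.79,-7.4,1.47],[-0.17,6.61,-2.6],[-1.70,4.99,-2.2]]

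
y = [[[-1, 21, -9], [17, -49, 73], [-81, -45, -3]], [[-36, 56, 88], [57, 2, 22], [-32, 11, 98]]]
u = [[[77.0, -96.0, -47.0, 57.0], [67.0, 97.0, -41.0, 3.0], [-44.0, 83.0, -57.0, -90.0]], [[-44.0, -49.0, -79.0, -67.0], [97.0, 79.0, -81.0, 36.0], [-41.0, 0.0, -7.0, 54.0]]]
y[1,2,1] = 11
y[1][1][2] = 22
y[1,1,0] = 57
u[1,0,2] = -79.0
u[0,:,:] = [[77.0, -96.0, -47.0, 57.0], [67.0, 97.0, -41.0, 3.0], [-44.0, 83.0, -57.0, -90.0]]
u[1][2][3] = 54.0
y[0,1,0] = 17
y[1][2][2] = 98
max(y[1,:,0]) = 57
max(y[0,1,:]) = 73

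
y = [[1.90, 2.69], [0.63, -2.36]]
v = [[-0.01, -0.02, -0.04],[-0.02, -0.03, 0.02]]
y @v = [[-0.07, -0.12, -0.02], [0.04, 0.06, -0.07]]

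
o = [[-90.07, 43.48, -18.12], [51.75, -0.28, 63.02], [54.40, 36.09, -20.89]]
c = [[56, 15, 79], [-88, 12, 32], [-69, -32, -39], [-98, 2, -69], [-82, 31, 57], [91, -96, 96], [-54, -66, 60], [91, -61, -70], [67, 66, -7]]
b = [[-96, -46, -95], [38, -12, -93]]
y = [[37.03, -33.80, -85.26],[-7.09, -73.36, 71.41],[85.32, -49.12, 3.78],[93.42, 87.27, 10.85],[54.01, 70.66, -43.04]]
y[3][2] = 10.85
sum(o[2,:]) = 69.60000000000001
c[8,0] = 67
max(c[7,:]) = 91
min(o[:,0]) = -90.07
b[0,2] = -95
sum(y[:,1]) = 1.6499999999999915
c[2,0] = -69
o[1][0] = 51.75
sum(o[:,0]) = 16.080000000000005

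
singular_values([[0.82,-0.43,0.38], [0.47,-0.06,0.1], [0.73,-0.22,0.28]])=[1.36, 0.18, 0.03]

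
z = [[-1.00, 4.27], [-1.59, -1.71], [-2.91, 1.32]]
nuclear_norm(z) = 8.14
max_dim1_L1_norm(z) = 5.27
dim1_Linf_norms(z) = [4.27, 1.71, 2.91]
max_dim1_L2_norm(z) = 4.39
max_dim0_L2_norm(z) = 4.79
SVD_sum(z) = [[-1.65, 4.00], [0.37, -0.90], [-0.88, 2.15]] + [[0.65,0.27], [-1.96,-0.81], [-2.03,-0.83]]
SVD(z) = [[0.86, -0.22], [-0.19, 0.68], [0.46, 0.70]] @ diag([5.011557629612458, 3.1272815871093527]) @ [[-0.38, 0.92],[-0.92, -0.38]]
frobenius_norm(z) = 5.91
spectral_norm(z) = 5.01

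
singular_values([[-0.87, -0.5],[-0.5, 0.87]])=[1.0, 1.0]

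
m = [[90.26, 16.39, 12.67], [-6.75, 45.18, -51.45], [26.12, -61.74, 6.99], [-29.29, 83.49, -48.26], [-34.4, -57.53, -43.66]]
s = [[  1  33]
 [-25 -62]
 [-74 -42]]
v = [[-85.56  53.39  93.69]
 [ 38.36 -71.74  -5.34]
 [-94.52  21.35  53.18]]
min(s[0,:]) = 1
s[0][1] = 33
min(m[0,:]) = 12.67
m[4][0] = -34.4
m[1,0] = -6.75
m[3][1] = 83.49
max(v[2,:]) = 53.18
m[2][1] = -61.74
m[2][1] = -61.74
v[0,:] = [-85.56, 53.39, 93.69]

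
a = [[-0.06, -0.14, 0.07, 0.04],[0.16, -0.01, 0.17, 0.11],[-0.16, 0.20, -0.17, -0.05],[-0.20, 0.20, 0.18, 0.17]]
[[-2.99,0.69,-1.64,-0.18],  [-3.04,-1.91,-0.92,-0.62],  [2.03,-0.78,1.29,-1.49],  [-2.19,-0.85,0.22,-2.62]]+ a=[[-3.05, 0.55, -1.57, -0.14],[-2.88, -1.92, -0.75, -0.51],[1.87, -0.58, 1.12, -1.54],[-2.39, -0.65, 0.40, -2.45]]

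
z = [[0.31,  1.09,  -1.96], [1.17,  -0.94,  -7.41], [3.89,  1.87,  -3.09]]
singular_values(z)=[8.72, 3.64, 1.06]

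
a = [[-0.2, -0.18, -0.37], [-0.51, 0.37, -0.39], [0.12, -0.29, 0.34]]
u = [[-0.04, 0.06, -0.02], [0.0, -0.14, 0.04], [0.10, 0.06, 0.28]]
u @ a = [[-0.02, 0.04, -0.02], [0.08, -0.06, 0.07], [-0.02, -0.08, 0.03]]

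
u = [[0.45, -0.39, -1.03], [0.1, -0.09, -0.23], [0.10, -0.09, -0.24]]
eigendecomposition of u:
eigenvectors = [[0.96, -0.91, 0.05], [0.21, -0.24, -0.93], [0.19, -0.34, 0.37]]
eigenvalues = [0.16, -0.03, -0.0]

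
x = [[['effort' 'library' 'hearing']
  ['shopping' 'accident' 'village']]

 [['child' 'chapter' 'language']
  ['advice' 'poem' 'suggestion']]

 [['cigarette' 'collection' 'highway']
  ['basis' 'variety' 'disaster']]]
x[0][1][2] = 'village'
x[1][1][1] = 'poem'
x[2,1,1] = 'variety'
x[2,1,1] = 'variety'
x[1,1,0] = 'advice'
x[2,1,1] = 'variety'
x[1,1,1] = 'poem'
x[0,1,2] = 'village'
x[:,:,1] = [['library', 'accident'], ['chapter', 'poem'], ['collection', 'variety']]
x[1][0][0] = 'child'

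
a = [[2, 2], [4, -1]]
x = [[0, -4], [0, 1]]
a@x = [[0, -6], [0, -17]]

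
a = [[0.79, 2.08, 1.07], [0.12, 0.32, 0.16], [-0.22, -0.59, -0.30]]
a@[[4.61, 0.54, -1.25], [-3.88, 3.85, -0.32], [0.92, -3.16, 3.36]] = [[-3.44, 5.05, 1.94], [-0.54, 0.79, 0.29], [1.00, -1.44, -0.54]]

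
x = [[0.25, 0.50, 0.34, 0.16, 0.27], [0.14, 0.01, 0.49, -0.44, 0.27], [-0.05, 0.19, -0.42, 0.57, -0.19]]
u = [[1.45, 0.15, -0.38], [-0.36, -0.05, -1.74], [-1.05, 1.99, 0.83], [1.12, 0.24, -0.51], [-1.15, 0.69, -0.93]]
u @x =[[0.40,  0.65,  0.73,  -0.05,  0.5], [-0.01,  -0.51,  0.58,  -1.03,  0.22], [-0.03,  -0.35,  0.27,  -0.57,  0.1], [0.34,  0.47,  0.71,  -0.22,  0.46], [-0.14,  -0.74,  0.34,  -1.02,  0.05]]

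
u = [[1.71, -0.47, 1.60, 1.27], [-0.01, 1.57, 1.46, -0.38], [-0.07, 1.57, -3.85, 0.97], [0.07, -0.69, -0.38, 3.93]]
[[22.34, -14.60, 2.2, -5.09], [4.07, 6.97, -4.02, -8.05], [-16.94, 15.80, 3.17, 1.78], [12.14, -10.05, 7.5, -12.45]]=u@[[5.95, -3.78, 0.66, 1.84], [-0.97, 5.91, -1.28, -3.40], [4.72, -2.04, -0.96, -2.91], [3.27, -1.65, 1.58, -4.08]]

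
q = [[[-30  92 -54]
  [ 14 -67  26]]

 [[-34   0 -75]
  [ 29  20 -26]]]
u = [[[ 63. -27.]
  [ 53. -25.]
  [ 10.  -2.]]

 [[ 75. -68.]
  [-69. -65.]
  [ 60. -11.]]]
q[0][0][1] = 92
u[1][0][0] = 75.0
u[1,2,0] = 60.0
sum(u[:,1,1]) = -90.0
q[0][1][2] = 26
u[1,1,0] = -69.0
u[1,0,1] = -68.0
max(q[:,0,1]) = 92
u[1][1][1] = -65.0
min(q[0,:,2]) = -54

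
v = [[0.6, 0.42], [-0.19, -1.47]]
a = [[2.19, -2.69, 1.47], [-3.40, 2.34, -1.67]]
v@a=[[-0.11, -0.63, 0.18],[4.58, -2.93, 2.18]]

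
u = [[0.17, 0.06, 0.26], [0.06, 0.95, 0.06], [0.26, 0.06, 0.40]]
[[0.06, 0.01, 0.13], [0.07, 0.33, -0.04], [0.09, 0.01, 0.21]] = u@[[0.44, 0.05, -0.07], [0.05, 0.35, -0.07], [-0.07, -0.07, 0.58]]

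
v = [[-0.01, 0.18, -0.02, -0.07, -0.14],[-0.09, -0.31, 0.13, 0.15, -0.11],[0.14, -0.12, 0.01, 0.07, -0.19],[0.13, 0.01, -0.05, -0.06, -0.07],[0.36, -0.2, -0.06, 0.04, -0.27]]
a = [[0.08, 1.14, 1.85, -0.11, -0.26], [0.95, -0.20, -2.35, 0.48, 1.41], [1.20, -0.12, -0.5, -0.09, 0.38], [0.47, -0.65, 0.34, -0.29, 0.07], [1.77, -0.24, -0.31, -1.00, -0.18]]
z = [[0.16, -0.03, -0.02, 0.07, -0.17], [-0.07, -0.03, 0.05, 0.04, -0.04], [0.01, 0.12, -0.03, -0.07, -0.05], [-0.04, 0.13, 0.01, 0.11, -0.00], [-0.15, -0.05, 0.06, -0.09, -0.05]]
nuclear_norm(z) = 0.79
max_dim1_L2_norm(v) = 0.5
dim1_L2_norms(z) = [0.25, 0.11, 0.15, 0.18, 0.2]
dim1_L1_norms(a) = [3.44, 5.39, 2.29, 1.82, 3.5]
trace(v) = -0.64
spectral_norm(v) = 0.60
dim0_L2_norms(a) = [2.39, 1.35, 3.07, 1.16, 1.5]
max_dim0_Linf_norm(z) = 0.17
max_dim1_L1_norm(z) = 0.45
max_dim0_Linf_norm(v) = 0.36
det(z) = 0.00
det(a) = -1.06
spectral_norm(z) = 0.27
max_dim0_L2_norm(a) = 3.07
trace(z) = 0.16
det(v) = 0.00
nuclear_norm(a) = 7.96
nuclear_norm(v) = 1.24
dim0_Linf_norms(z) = [0.16, 0.13, 0.06, 0.11, 0.17]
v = a @ z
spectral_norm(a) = 3.66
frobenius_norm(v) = 0.75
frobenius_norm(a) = 4.53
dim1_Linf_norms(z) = [0.17, 0.07, 0.12, 0.13, 0.15]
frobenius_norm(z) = 0.41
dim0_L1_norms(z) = [0.43, 0.36, 0.17, 0.38, 0.31]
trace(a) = -1.09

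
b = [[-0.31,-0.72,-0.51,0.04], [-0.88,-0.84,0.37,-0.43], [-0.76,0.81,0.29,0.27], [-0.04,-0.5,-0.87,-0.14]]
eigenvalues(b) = [(1.15+0j), (-1.47+0j), (-0.34+0.33j), (-0.34-0.33j)]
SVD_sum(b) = [[-0.15, -0.76, -0.34, -0.21], [-0.15, -0.73, -0.33, -0.20], [0.13, 0.65, 0.29, 0.18], [-0.14, -0.71, -0.32, -0.20]] + [[-0.01,-0.0,0.01,-0.00], [-0.85,-0.05,0.55,-0.11], [-0.60,-0.03,0.39,-0.08], [0.33,0.02,-0.21,0.04]] + [[-0.15, 0.1, -0.21, 0.09], [0.12, -0.08, 0.16, -0.07], [-0.29, 0.19, -0.39, 0.18], [-0.22, 0.15, -0.31, 0.14]] + [[0.01,-0.06,0.04,0.16], [-0.00,0.02,-0.01,-0.05], [-0.00,0.00,-0.00,-0.01], [-0.01,0.05,-0.03,-0.12]]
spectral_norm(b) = 1.64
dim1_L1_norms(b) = [1.58, 2.52, 2.13, 1.55]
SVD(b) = [[-0.53, 0.01, 0.37, -0.76], [-0.51, 0.78, -0.29, 0.23], [0.46, 0.55, 0.7, 0.03], [-0.5, -0.30, 0.54, 0.61]] @ diag([1.6438131315779594, 1.3112405440856036, 0.7905010427635812, 0.224576769474591]) @ [[0.18, 0.87, 0.39, 0.24], [-0.83, -0.05, 0.54, -0.11], [-0.52, 0.34, -0.71, 0.32], [-0.04, 0.35, -0.21, -0.91]]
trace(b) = -1.00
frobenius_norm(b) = 2.26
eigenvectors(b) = [[-0.42+0.00j, 0.42+0.00j, 0.05-0.21j, 0.05+0.21j], [(0.41+0j), (0.86+0j), (-0.29+0.26j), -0.29-0.26j], [0.59+0.00j, (-0.24+0j), (0.33-0.41j), 0.33+0.41j], [-0.54+0.00j, 0.18+0.00j, 0.72+0.00j, (0.72-0j)]]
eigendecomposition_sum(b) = [[0.35+0.00j, -0.28-0.00j, (-0.36+0j), 0.03+0.00j], [(-0.34+0j), 0.27+0.00j, (0.35+0j), (-0.03-0j)], [(-0.49+0j), (0.39+0j), 0.49+0.00j, (-0.04-0j)], [0.45+0.00j, (-0.36-0j), -0.46+0.00j, 0.04+0.00j]] + [[(-0.44+0j), (-0.5+0j), -0.09+0.00j, -0.13+0.00j],[(-0.9+0j), (-1.02+0j), (-0.18+0j), (-0.27+0j)],[(0.25-0j), (0.29-0j), 0.05-0.00j, 0.07-0.00j],[(-0.19+0j), (-0.21+0j), -0.04+0.00j, -0.06+0.00j]] + [[-0.11+0.02j,0.03-0.00j,(-0.03+0.05j),(0.07+0.03j)], [0.18+0.08j,(-0.05-0.02j),0.10-0.04j,(-0.07-0.13j)], [-0.26-0.07j,(0.07+0.02j),(-0.13+0.07j),(0.12+0.15j)], [-0.15-0.34j,(0.03+0.09j),-0.19-0.07j,-0.06+0.26j]] + [[(-0.11-0.02j), (0.03+0j), (-0.03-0.05j), (0.07-0.03j)], [(0.18-0.08j), (-0.05+0.02j), (0.1+0.04j), (-0.07+0.13j)], [-0.26+0.07j, (0.07-0.02j), (-0.13-0.07j), (0.12-0.15j)], [-0.15+0.34j, (0.03-0.09j), -0.19+0.07j, (-0.06-0.26j)]]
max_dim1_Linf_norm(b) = 0.88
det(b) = -0.38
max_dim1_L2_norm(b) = 1.34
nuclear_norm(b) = 3.97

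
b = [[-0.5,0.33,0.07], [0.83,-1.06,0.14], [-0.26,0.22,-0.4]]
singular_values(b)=[1.51, 0.38, 0.18]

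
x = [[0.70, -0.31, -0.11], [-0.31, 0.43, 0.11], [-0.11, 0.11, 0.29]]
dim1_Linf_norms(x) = [0.7, 0.43, 0.29]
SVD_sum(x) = [[0.61,  -0.41,  -0.17], [-0.41,  0.28,  0.12], [-0.17,  0.12,  0.05]] + [[0.06, 0.04, 0.10], [0.04, 0.03, 0.08], [0.10, 0.08, 0.18]] + [[0.03,  0.06,  -0.04],[0.06,  0.12,  -0.08],[-0.04,  -0.08,  0.06]]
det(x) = 0.05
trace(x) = 1.42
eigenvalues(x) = [0.94, 0.27, 0.21]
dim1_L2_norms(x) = [0.77, 0.54, 0.33]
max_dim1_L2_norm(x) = 0.77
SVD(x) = [[-0.81, -0.46, -0.36], [0.54, -0.35, -0.77], [0.23, -0.81, 0.53]] @ diag([0.9389387755697308, 0.2743242869667802, 0.20673693746348906]) @ [[-0.81, 0.54, 0.23], [-0.46, -0.35, -0.81], [-0.36, -0.77, 0.53]]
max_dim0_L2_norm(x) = 0.77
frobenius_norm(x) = 1.00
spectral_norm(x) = 0.94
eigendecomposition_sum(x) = [[0.61, -0.41, -0.17],[-0.41, 0.28, 0.12],[-0.17, 0.12, 0.05]] + [[0.06, 0.04, 0.10], [0.04, 0.03, 0.08], [0.10, 0.08, 0.18]] + [[0.03, 0.06, -0.04], [0.06, 0.12, -0.08], [-0.04, -0.08, 0.06]]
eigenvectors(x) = [[-0.81, 0.46, -0.36], [0.54, 0.35, -0.77], [0.23, 0.81, 0.53]]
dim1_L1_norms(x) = [1.12, 0.85, 0.51]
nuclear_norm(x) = 1.42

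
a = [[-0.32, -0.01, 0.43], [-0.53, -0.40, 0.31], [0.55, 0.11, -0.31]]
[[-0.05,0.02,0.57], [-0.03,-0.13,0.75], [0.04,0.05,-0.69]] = a@[[0.03, 0.11, -0.79], [-0.04, 0.30, -0.27], [-0.09, 0.14, 0.72]]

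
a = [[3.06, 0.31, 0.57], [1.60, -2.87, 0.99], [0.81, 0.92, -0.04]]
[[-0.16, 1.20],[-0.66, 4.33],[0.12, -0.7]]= a@[[-0.07,  0.37], [0.19,  -1.06], [-0.0,  0.70]]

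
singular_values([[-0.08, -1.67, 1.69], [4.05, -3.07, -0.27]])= [5.18, 2.18]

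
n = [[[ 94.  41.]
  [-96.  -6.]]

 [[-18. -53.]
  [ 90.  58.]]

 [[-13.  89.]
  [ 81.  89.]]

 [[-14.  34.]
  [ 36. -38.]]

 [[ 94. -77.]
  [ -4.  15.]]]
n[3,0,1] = 34.0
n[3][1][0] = 36.0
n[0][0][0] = 94.0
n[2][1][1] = 89.0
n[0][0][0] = 94.0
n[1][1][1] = 58.0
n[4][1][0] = -4.0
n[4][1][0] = -4.0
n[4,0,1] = -77.0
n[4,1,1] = 15.0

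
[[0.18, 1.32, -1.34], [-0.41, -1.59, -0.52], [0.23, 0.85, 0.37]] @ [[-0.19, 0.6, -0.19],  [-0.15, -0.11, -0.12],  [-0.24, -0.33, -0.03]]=[[0.09,0.40,-0.15], [0.44,0.1,0.28], [-0.26,-0.08,-0.16]]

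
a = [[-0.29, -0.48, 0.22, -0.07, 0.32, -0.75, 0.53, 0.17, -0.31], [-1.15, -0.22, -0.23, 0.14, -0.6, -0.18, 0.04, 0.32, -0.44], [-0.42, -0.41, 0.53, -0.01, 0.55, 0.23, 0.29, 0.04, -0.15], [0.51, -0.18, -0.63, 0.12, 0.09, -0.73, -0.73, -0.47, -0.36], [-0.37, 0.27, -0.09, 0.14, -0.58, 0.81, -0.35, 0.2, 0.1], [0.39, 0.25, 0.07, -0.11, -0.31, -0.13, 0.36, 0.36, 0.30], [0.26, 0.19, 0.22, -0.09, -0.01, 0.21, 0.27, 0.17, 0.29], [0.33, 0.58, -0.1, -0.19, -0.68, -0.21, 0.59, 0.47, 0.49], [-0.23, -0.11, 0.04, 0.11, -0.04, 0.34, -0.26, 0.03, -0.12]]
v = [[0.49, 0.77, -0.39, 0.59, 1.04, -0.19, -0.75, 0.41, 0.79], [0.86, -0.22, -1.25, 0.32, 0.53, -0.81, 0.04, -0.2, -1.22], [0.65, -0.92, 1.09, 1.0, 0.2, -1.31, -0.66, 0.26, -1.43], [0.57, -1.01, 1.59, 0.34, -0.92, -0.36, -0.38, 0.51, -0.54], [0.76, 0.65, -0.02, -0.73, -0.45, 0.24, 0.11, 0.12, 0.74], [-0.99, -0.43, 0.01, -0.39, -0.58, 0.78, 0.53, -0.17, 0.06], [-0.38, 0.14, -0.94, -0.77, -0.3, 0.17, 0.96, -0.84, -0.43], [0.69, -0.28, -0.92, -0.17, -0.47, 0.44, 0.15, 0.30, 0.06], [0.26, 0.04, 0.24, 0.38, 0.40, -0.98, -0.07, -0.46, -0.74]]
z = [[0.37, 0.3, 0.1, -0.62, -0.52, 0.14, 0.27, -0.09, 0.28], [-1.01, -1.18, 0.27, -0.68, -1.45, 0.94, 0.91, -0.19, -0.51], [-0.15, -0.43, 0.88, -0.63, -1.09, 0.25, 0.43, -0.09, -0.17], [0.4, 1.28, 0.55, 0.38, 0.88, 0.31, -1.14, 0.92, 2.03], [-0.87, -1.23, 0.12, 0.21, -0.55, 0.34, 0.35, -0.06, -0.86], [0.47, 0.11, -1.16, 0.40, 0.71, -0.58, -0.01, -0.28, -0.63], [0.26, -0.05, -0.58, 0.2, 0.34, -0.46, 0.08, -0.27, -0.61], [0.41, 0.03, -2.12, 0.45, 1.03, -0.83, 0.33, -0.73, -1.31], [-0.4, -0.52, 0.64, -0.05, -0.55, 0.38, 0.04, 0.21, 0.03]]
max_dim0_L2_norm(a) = 1.54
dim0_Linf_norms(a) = [1.15, 0.58, 0.63, 0.19, 0.68, 0.81, 0.73, 0.47, 0.49]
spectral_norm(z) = 4.36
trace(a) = 0.05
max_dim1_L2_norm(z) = 3.06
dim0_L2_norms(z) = [1.65, 2.26, 2.79, 1.36, 2.57, 1.6, 1.62, 1.28, 2.78]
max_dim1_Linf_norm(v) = 1.59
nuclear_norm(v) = 12.53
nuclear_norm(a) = 6.95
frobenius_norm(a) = 3.37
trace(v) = 2.55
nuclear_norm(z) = 10.99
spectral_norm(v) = 3.93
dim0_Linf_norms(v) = [0.99, 1.01, 1.59, 1.0, 1.04, 1.31, 0.96, 0.84, 1.43]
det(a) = 0.00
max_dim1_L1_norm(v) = 7.52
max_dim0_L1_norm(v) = 6.45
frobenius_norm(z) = 6.21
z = a @ v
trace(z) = -1.30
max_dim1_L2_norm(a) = 1.46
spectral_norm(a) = 1.91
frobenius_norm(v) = 5.90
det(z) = 0.00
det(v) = 0.00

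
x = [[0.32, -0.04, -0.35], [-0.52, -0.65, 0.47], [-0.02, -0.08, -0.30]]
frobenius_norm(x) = 1.11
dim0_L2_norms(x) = [0.61, 0.66, 0.66]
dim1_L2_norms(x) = [0.48, 0.96, 0.31]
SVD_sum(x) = [[0.21, 0.21, -0.21], [-0.55, -0.53, 0.55], [0.07, 0.07, -0.07]] + [[0.02, -0.21, -0.19], [0.01, -0.11, -0.09], [0.02, -0.19, -0.17]] + [[0.09,-0.04,0.05], [0.02,-0.01,0.01], [-0.11,0.05,-0.06]]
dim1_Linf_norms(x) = [0.35, 0.65, 0.3]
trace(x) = -0.63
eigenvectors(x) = [[-0.89, 0.14, 0.42], [0.46, 0.95, 0.49], [-0.03, 0.27, 0.76]]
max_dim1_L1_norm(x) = 1.64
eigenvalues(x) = [0.33, -0.6, -0.36]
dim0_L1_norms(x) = [0.86, 0.77, 1.12]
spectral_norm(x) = 1.02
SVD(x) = [[-0.36, 0.69, 0.62], [0.93, 0.35, 0.15], [-0.12, 0.63, -0.77]] @ diag([1.0209482505895173, 0.4068337720463925, 0.17102909559694374]) @ [[-0.58, -0.57, 0.58], [0.07, -0.75, -0.66], [0.81, -0.34, 0.48]]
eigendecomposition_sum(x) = [[0.34, 0.00, -0.19], [-0.17, -0.0, 0.1], [0.01, 0.00, -0.01]] + [[-0.06, -0.11, 0.10],[-0.40, -0.73, 0.68],[-0.11, -0.20, 0.19]] + [[0.04,0.07,-0.27],[0.05,0.08,-0.31],[0.08,0.12,-0.48]]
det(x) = 0.07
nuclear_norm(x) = 1.60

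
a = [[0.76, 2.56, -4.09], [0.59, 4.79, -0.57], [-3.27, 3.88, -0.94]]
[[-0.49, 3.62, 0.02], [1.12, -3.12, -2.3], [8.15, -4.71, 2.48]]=a@[[-1.94, 0.75, -1.1],[0.48, -0.9, -0.4],[0.06, -1.31, -0.46]]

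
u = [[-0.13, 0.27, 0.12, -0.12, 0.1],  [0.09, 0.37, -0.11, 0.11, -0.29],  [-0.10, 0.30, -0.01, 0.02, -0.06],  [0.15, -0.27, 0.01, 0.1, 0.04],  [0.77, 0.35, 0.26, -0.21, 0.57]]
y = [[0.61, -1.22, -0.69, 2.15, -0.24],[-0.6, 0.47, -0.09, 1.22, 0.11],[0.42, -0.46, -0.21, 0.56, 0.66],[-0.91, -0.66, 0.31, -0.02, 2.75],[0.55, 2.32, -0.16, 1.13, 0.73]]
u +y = [[0.48,-0.95,-0.57,2.03,-0.14], [-0.51,0.84,-0.2,1.33,-0.18], [0.32,-0.16,-0.22,0.58,0.6], [-0.76,-0.93,0.32,0.08,2.79], [1.32,2.67,0.1,0.92,1.30]]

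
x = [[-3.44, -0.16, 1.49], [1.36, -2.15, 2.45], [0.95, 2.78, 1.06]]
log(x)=[[1.11, -2.73, 1.5], [2.3, 1.52, -0.78], [-1.29, 0.48, 1.06]]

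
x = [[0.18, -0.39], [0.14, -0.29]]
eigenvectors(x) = [[0.88,0.83], [0.47,0.55]]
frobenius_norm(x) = 0.54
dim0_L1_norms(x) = [0.32, 0.68]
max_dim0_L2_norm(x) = 0.49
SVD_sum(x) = [[0.18, -0.39], [0.14, -0.29]] + [[-0.00, -0.00], [0.0, 0.0]]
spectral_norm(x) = 0.54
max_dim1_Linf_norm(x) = 0.39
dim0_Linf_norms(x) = [0.18, 0.39]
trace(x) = -0.11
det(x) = 0.00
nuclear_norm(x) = 0.54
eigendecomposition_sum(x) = [[-0.16, 0.23], [-0.08, 0.13]] + [[0.34,-0.62],[0.22,-0.42]]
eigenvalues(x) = [-0.03, -0.08]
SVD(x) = [[-0.80, -0.60], [-0.6, 0.8]] @ diag([0.5368240051386106, 0.004470738970363888]) @ [[-0.42, 0.91], [0.91, 0.42]]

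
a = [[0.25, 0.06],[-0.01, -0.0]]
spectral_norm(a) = 0.26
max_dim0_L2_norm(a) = 0.25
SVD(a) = [[-1.00, 0.04], [0.04, 1.0]] @ diag([0.2572830376972914, 0.0023320620176520736]) @ [[-0.97, -0.23],  [-0.23, 0.97]]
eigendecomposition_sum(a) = [[0.25,  0.06], [-0.01,  -0.0]] + [[-0.0, -0.0], [0.0, 0.00]]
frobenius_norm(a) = 0.26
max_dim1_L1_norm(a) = 0.31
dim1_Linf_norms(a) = [0.25, 0.01]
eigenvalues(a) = [0.25, 0.0]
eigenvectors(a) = [[1.00,-0.24], [-0.04,0.97]]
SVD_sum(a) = [[0.25, 0.06], [-0.01, -0.0]] + [[-0.0,0.00],[-0.00,0.00]]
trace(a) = 0.25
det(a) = 0.00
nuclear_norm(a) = 0.26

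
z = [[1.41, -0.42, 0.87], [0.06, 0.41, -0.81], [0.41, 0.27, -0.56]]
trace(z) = 1.26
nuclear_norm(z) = 2.85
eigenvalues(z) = [1.6, -0.37, 0.04]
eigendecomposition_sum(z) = [[1.44,-0.35,0.71], [-0.11,0.03,-0.05], [0.26,-0.06,0.13]] + [[-0.03, -0.07, 0.16], [0.15, 0.32, -0.69], [0.14, 0.3, -0.66]] + [[0.0, 0.0, -0.00], [0.02, 0.07, -0.07], [0.01, 0.03, -0.03]]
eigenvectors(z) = [[-0.98, -0.16, -0.01], [0.07, 0.71, -0.91], [-0.18, 0.68, -0.42]]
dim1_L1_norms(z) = [2.7, 1.28, 1.24]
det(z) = -0.02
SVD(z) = [[-0.94,-0.29,-0.18], [0.33,-0.65,-0.68], [0.08,-0.70,0.71]] @ diag([1.7901472151480788, 1.0483480435500485, 0.01180371476956608]) @ [[-0.71, 0.31, -0.63],[-0.70, -0.32, 0.63],[0.01, -0.9, -0.44]]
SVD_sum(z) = [[1.19, -0.52, 1.06],[-0.42, 0.18, -0.38],[-0.10, 0.05, -0.09]] + [[0.22, 0.1, -0.2],[0.48, 0.22, -0.44],[0.51, 0.23, -0.46]] + [[-0.0, 0.0, 0.0], [-0.00, 0.01, 0.00], [0.0, -0.01, -0.00]]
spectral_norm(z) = 1.79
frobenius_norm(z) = 2.07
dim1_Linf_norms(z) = [1.41, 0.81, 0.56]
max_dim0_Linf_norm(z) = 1.41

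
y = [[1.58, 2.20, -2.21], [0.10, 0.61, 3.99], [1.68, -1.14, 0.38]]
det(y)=24.733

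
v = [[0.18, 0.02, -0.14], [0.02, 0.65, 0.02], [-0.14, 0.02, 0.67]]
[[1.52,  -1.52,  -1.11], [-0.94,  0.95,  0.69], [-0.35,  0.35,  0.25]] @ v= [[0.40, -0.98, -0.99], [-0.25, 0.61, 0.61], [-0.09, 0.23, 0.22]]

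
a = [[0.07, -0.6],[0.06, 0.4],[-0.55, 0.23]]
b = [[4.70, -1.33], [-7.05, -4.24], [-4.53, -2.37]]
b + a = [[4.77, -1.93], [-6.99, -3.84], [-5.08, -2.14]]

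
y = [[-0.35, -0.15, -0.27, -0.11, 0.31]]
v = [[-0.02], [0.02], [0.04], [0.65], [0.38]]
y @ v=[[0.04]]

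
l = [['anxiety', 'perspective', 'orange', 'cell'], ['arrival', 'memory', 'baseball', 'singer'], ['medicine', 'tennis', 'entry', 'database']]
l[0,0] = 'anxiety'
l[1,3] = 'singer'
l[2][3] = 'database'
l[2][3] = 'database'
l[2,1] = 'tennis'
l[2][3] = 'database'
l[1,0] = 'arrival'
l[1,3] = 'singer'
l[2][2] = 'entry'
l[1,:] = ['arrival', 'memory', 'baseball', 'singer']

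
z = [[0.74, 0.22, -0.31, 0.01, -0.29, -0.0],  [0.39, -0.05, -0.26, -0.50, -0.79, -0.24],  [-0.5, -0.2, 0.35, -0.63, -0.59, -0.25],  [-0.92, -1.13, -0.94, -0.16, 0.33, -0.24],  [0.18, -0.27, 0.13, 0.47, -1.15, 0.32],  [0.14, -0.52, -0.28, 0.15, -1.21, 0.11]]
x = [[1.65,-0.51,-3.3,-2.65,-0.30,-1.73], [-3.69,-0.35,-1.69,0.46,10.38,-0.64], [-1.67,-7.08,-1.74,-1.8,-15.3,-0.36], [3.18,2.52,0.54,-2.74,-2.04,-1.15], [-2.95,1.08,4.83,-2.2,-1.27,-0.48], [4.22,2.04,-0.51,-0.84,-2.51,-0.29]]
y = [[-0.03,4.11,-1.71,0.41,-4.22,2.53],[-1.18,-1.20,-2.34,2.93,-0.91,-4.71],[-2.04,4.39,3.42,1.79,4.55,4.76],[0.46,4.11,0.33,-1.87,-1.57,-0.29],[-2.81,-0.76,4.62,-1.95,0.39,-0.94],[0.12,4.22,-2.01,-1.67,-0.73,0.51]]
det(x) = 0.61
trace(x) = -4.74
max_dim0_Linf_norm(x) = 15.3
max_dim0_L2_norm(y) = 8.54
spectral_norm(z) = 2.08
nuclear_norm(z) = 6.03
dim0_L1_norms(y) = [6.64, 18.79, 14.43, 10.62, 12.37, 13.74]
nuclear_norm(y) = 33.65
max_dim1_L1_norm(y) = 20.95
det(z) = 0.00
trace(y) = 1.22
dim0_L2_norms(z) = [1.36, 1.31, 1.12, 0.96, 1.99, 0.54]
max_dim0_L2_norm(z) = 1.99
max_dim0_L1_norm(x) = 31.8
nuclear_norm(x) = 40.50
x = y @ z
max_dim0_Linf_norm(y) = 4.76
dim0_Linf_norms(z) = [0.92, 1.13, 0.94, 0.63, 1.21, 0.32]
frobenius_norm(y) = 15.78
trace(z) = -0.16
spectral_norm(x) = 19.69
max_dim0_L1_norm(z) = 4.36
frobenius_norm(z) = 3.16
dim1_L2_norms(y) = [6.65, 6.32, 9.04, 4.82, 5.89, 5.04]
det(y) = 8722.85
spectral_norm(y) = 10.41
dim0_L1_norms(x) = [17.36, 13.58, 12.61, 10.69, 31.8, 4.65]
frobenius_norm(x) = 23.27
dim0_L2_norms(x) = [7.47, 7.89, 6.38, 4.85, 18.81, 2.27]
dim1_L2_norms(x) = [4.9, 11.18, 17.13, 5.45, 6.32, 5.41]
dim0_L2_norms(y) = [3.7, 8.54, 6.75, 4.7, 6.52, 7.24]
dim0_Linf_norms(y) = [2.81, 4.39, 4.62, 2.93, 4.55, 4.76]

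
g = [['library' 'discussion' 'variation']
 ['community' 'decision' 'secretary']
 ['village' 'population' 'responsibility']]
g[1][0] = 'community'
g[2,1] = 'population'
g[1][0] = 'community'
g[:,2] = ['variation', 'secretary', 'responsibility']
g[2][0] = 'village'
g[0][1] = 'discussion'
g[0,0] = 'library'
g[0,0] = 'library'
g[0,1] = 'discussion'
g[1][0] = 'community'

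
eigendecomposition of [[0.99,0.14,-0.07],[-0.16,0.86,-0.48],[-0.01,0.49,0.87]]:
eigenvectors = [[(0.95+0j), (-0.04+0.21j), (-0.04-0.21j)],  [-0.06+0.00j, -0.70+0.00j, -0.70-0.00j],  [-0.30+0.00j, 0.01+0.68j, (0.01-0.68j)]]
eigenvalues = [(1+0j), (0.86+0.51j), (0.86-0.51j)]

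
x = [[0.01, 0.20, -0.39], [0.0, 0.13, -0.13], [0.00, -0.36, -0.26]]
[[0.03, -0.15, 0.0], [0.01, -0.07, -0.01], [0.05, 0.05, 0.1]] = x@[[-0.2, -0.18, 0.08], [-0.06, -0.31, -0.21], [-0.12, 0.22, -0.11]]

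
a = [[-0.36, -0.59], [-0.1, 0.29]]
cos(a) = [[0.91,-0.02], [-0.00,0.93]]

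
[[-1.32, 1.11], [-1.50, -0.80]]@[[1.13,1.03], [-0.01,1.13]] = [[-1.5, -0.11], [-1.69, -2.45]]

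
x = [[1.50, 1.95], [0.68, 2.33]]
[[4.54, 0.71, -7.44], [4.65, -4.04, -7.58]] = x@[[0.70, 4.4, -1.18], [1.79, -3.02, -2.91]]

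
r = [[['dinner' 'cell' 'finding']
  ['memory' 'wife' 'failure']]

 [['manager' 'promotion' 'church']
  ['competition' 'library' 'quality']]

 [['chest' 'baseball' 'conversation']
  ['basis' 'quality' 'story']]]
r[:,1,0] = ['memory', 'competition', 'basis']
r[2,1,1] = 'quality'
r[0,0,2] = 'finding'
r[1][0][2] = 'church'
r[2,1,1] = 'quality'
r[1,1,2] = 'quality'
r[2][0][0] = 'chest'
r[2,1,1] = 'quality'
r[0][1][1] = 'wife'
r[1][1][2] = 'quality'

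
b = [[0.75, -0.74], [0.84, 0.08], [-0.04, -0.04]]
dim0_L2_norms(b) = [1.13, 0.75]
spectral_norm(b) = 1.23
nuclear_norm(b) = 1.79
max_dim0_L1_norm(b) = 1.63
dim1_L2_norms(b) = [1.05, 0.84, 0.06]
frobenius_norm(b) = 1.35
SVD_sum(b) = [[0.9, -0.45], [0.64, -0.32], [-0.02, 0.01]] + [[-0.15, -0.29], [0.20, 0.4], [-0.02, -0.05]]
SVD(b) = [[-0.81, 0.58],[-0.58, -0.81],[0.01, 0.1]] @ diag([1.2312069857012364, 0.5562637489181504]) @ [[-0.89, 0.45], [-0.45, -0.89]]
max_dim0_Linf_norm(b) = 0.84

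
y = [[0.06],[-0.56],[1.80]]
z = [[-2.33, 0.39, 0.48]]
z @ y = [[0.51]]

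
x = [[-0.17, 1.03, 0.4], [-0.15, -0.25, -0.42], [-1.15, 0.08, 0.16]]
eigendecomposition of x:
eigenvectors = [[(-0.32+0.52j), -0.32-0.52j, (-0.24+0j)], [(-0.13-0.36j), -0.13+0.36j, -0.47+0.00j], [(-0.7+0j), (-0.7-0j), (0.85+0j)]]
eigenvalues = [(-0.35+0.9j), (-0.35-0.9j), (0.44+0j)]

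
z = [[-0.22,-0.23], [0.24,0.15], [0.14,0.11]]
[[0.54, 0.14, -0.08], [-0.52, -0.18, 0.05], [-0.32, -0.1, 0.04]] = z @ [[-1.69, -0.93, 0.02], [-0.75, 0.29, 0.33]]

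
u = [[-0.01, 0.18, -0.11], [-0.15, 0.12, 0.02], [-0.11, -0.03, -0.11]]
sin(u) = [[-0.01, 0.18, -0.11], [-0.15, 0.12, 0.02], [-0.11, -0.03, -0.11]]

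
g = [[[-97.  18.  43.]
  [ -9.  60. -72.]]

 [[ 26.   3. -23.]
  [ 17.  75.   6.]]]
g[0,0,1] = 18.0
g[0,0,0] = -97.0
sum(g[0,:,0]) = -106.0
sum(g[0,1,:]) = -21.0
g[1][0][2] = -23.0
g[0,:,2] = [43.0, -72.0]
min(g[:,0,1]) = 3.0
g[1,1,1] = 75.0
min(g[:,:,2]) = -72.0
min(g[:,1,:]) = -72.0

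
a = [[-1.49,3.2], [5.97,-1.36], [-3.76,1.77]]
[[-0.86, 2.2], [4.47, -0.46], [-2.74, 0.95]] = a @[[0.77, 0.09], [0.09, 0.73]]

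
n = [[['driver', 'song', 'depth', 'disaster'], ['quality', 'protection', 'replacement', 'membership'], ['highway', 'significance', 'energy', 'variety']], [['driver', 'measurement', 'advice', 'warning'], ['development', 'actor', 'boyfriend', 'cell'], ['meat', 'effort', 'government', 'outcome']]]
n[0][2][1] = 'significance'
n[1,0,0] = 'driver'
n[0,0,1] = 'song'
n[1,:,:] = [['driver', 'measurement', 'advice', 'warning'], ['development', 'actor', 'boyfriend', 'cell'], ['meat', 'effort', 'government', 'outcome']]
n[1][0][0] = 'driver'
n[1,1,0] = 'development'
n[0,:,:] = [['driver', 'song', 'depth', 'disaster'], ['quality', 'protection', 'replacement', 'membership'], ['highway', 'significance', 'energy', 'variety']]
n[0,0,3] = 'disaster'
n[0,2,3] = 'variety'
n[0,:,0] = ['driver', 'quality', 'highway']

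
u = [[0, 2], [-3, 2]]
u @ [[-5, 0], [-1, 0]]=[[-2, 0], [13, 0]]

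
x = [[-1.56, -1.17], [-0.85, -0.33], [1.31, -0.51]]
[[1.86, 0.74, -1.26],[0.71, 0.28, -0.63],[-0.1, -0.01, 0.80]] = x@[[-0.46, -0.17, 0.68],[-0.98, -0.41, 0.17]]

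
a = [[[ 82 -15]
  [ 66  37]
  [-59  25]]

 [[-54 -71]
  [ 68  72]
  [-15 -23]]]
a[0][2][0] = -59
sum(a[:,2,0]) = -74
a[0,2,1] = 25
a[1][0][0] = -54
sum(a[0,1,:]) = 103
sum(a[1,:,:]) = -23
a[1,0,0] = -54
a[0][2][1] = 25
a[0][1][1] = 37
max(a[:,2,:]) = 25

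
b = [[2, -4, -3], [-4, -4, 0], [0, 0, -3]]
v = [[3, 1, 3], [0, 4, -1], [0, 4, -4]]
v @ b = [[2, -16, -18], [-16, -16, 3], [-16, -16, 12]]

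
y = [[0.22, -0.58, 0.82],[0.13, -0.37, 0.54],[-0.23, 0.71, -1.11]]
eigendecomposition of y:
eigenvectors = [[0.55, 0.95, 0.66], [0.36, 0.3, 0.69], [-0.75, -0.0, 0.31]]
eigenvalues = [-1.29, 0.03, -0.01]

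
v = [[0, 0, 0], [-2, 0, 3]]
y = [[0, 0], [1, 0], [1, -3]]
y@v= [[0, 0, 0], [0, 0, 0], [6, 0, -9]]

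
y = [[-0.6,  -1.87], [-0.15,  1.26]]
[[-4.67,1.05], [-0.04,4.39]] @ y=[[2.64, 10.06], [-0.63, 5.61]]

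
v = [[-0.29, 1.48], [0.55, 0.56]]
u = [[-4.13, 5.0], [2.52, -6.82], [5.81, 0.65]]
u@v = [[3.95, -3.31], [-4.48, -0.09], [-1.33, 8.96]]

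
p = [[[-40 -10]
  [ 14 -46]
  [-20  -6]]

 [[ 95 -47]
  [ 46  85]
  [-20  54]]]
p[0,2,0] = -20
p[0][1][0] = 14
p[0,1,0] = 14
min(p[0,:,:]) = -46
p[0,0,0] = -40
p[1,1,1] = 85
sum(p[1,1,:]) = 131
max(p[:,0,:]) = 95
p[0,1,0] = 14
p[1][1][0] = 46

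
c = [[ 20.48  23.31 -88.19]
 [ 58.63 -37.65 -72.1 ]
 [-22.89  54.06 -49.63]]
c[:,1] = [23.31, -37.65, 54.06]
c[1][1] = -37.65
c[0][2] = -88.19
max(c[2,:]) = 54.06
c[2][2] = -49.63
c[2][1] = 54.06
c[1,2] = -72.1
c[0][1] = 23.31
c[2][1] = 54.06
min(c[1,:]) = -72.1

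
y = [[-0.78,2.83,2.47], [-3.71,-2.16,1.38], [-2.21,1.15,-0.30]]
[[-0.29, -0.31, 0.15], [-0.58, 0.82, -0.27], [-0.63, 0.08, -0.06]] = y @[[0.23, -0.12, 0.05], [-0.09, -0.16, 0.05], [0.06, 0.02, 0.02]]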